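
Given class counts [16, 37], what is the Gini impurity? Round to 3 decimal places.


Total = 53. Proportions: 16/53, 37/53. sum(p_i^2) = 0.5785. Gini = 1 - 0.5785 = 0.4215, which rounds to 0.422.

0.422


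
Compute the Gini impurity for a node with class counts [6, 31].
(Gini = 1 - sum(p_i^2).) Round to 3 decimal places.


Total = 37. Proportions: 6/37, 31/37. sum(p_i^2) = 0.7283. Gini = 1 - 0.7283 = 0.2717, which rounds to 0.272.

0.272


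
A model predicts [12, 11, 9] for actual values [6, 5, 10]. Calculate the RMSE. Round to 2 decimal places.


MSE = 24.3333. RMSE = sqrt(24.3333) = 4.93.

4.93


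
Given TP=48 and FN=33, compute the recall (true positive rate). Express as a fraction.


Recall = TP / (TP + FN) = 48 / 81 = 16/27.

16/27


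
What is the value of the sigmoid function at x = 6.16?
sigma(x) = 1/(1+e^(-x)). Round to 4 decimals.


sigma(6.16) = 1/(1+e^(-6.16)) = 1/(1+0.002112) = 1/1.002112 = 0.9979.

0.9979


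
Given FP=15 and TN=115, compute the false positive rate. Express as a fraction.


FPR = FP / (FP + TN) = 15 / 130 = 3/26.

3/26


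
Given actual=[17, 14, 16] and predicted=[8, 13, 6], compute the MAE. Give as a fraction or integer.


MAE = (1/3) * (|17-8|=9 + |14-13|=1 + |16-6|=10). Sum = 20. MAE = 20/3.

20/3


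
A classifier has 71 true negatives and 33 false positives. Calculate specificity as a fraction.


Specificity = TN / (TN + FP) = 71 / 104 = 71/104.

71/104


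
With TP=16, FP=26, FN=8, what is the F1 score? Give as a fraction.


Precision = 16/42 = 8/21. Recall = 16/24 = 2/3. F1 = 2*P*R/(P+R) = 16/33.

16/33


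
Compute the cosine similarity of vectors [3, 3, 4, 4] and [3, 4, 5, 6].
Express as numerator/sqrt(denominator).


dot = 65. |a|^2 = 50, |b|^2 = 86. cos = 65/sqrt(4300).

65/sqrt(4300)


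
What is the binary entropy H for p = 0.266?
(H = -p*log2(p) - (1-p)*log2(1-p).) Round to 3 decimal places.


H = -0.266*log2(0.266) - 0.734*log2(0.734) = 0.836.

0.836


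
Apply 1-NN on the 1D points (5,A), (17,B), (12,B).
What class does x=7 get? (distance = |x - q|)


Distances: |5-7|=2, |17-7|=10, |12-7|=5. 1 nearest: (5,A). Counts: {'A': 1}. Majority class: A.

A


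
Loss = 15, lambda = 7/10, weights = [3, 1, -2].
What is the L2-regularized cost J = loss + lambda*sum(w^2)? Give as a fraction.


L2 sq norm = sum(w^2) = 14. J = 15 + 7/10 * 14 = 124/5.

124/5


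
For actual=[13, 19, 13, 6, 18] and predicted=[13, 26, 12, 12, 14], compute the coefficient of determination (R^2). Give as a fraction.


Mean(y) = 69/5. SS_res = 102. SS_tot = 534/5. R^2 = 1 - 102/(534/5) = 4/89.

4/89


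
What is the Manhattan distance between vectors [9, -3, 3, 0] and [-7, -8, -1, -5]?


d = sum of absolute differences: |9--7|=16 + |-3--8|=5 + |3--1|=4 + |0--5|=5 = 30.

30


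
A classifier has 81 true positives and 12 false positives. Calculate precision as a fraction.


Precision = TP / (TP + FP) = 81 / 93 = 27/31.

27/31


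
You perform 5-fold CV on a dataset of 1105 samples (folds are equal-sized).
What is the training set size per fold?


Each validation fold has 1105/5 = 221 samples. Training set = 1105 - 221 = 884.

884


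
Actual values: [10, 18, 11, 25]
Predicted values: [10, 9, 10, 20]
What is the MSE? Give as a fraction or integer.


MSE = (1/4) * ((10-10)^2=0 + (18-9)^2=81 + (11-10)^2=1 + (25-20)^2=25). Sum = 107. MSE = 107/4.

107/4


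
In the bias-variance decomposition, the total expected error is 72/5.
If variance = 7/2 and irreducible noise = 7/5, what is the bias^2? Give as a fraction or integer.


Total error = bias^2 + variance + irreducible noise. So bias^2 = 72/5 - 7/2 - 7/5 = 19/2.

19/2


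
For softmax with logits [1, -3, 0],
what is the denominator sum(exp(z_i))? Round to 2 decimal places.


Denom = e^1=2.7183 + e^-3=0.0498 + e^0=1.0000. Sum = 3.7681, which rounds to 3.77.

3.77


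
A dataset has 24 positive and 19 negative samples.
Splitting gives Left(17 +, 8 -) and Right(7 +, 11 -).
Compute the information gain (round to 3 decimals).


H(parent) = 0.9902. H(left) = 0.9044, H(right) = 0.9641. Weighted = (25/43)*0.9044 + (18/43)*0.9641 = 0.9294. IG = 0.9902 - 0.9294 = 0.0608, which rounds to 0.061.

0.061


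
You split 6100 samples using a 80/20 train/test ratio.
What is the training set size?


Test set = 6100 * 20% = 1220. Training set = 6100 - 1220 = 4880.

4880


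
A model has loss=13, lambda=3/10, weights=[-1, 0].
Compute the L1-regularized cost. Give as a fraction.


L1 norm = sum(|w|) = 1. J = 13 + 3/10 * 1 = 133/10.

133/10


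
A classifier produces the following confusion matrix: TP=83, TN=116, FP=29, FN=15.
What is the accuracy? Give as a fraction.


Accuracy = (TP + TN) / (TP + TN + FP + FN) = (83 + 116) / 243 = 199/243.

199/243


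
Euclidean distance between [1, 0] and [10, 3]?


d = sqrt(sum of squared differences). (1-10)^2=81, (0-3)^2=9. Sum = 90.

sqrt(90)


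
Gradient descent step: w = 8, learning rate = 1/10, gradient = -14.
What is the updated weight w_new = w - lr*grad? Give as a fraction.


w_new = 8 - 1/10 * -14 = 8 - -7/5 = 47/5.

47/5


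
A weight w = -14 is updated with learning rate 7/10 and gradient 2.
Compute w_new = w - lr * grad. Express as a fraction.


w_new = -14 - 7/10 * 2 = -14 - 7/5 = -77/5.

-77/5


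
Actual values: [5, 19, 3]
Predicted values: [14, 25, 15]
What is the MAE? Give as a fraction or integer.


MAE = (1/3) * (|5-14|=9 + |19-25|=6 + |3-15|=12). Sum = 27. MAE = 9.

9


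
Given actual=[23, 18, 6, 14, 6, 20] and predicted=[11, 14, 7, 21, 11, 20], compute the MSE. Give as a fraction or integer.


MSE = (1/6) * ((23-11)^2=144 + (18-14)^2=16 + (6-7)^2=1 + (14-21)^2=49 + (6-11)^2=25 + (20-20)^2=0). Sum = 235. MSE = 235/6.

235/6


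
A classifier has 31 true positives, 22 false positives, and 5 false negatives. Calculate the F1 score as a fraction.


Precision = 31/53 = 31/53. Recall = 31/36 = 31/36. F1 = 2*P*R/(P+R) = 62/89.

62/89


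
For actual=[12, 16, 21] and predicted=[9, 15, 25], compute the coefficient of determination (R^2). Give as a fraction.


Mean(y) = 49/3. SS_res = 26. SS_tot = 122/3. R^2 = 1 - 26/(122/3) = 22/61.

22/61


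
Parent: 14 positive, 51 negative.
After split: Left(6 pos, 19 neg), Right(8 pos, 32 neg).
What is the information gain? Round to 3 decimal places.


H(parent) = 0.7516. H(left) = 0.7950, H(right) = 0.7219. Weighted = (25/65)*0.7950 + (40/65)*0.7219 = 0.7500. IG = 0.7516 - 0.7500 = 0.0016, which rounds to 0.002.

0.002


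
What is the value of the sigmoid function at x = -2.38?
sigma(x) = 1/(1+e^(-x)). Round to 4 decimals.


sigma(-2.38) = 1/(1+e^(2.38)) = 1/(1+10.804903) = 1/11.804903 = 0.0847.

0.0847


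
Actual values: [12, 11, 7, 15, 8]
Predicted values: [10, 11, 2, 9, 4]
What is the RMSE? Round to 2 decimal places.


MSE = 16.2000. RMSE = sqrt(16.2000) = 4.02.

4.02


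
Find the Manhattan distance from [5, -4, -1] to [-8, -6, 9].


d = sum of absolute differences: |5--8|=13 + |-4--6|=2 + |-1-9|=10 = 25.

25


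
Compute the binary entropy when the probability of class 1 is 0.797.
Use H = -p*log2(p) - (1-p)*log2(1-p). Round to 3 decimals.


H = -0.797*log2(0.797) - 0.203*log2(0.203) = 0.728.

0.728


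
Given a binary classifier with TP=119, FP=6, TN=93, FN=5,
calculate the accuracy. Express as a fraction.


Accuracy = (TP + TN) / (TP + TN + FP + FN) = (119 + 93) / 223 = 212/223.

212/223


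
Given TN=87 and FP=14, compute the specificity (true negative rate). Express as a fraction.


Specificity = TN / (TN + FP) = 87 / 101 = 87/101.

87/101


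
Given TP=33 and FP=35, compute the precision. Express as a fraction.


Precision = TP / (TP + FP) = 33 / 68 = 33/68.

33/68


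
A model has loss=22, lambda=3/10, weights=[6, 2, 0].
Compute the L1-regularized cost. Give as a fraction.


L1 norm = sum(|w|) = 8. J = 22 + 3/10 * 8 = 122/5.

122/5


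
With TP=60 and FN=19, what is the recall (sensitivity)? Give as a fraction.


Recall = TP / (TP + FN) = 60 / 79 = 60/79.

60/79


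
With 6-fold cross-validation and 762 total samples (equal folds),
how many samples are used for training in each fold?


Each validation fold has 762/6 = 127 samples. Training set = 762 - 127 = 635.

635


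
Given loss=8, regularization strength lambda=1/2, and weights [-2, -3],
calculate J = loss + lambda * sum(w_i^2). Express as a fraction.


L2 sq norm = sum(w^2) = 13. J = 8 + 1/2 * 13 = 29/2.

29/2


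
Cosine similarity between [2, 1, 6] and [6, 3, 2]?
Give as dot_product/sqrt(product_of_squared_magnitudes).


dot = 27. |a|^2 = 41, |b|^2 = 49. cos = 27/sqrt(2009).

27/sqrt(2009)


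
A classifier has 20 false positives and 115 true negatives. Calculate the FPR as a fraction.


FPR = FP / (FP + TN) = 20 / 135 = 4/27.

4/27


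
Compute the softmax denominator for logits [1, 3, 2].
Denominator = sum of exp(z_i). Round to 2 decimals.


Denom = e^1=2.7183 + e^3=20.0855 + e^2=7.3891. Sum = 30.1929, which rounds to 30.19.

30.19


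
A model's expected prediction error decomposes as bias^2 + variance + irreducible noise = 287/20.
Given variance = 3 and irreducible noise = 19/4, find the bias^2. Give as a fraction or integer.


Total error = bias^2 + variance + irreducible noise. So bias^2 = 287/20 - 3 - 19/4 = 33/5.

33/5


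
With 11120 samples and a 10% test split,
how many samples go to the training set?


Test set = 11120 * 10% = 1112. Training set = 11120 - 1112 = 10008.

10008


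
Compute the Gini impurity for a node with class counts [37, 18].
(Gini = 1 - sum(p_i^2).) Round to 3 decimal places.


Total = 55. Proportions: 37/55, 18/55. sum(p_i^2) = 0.5597. Gini = 1 - 0.5597 = 0.4403, which rounds to 0.440.

0.440


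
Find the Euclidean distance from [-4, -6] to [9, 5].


d = sqrt(sum of squared differences). (-4-9)^2=169, (-6-5)^2=121. Sum = 290.

sqrt(290)


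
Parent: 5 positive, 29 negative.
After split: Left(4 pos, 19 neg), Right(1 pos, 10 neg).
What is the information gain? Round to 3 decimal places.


H(parent) = 0.6024. H(left) = 0.6666, H(right) = 0.4395. Weighted = (23/34)*0.6666 + (11/34)*0.4395 = 0.5931. IG = 0.6024 - 0.5931 = 0.0093, which rounds to 0.009.

0.009


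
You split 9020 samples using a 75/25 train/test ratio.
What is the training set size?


Test set = 9020 * 25% = 2255. Training set = 9020 - 2255 = 6765.

6765


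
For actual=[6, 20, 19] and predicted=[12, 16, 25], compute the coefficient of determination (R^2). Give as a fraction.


Mean(y) = 15. SS_res = 88. SS_tot = 122. R^2 = 1 - 88/(122) = 17/61.

17/61


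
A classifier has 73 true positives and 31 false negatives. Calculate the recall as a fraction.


Recall = TP / (TP + FN) = 73 / 104 = 73/104.

73/104


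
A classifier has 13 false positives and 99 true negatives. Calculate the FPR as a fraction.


FPR = FP / (FP + TN) = 13 / 112 = 13/112.

13/112


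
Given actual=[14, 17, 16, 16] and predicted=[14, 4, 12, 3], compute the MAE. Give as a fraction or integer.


MAE = (1/4) * (|14-14|=0 + |17-4|=13 + |16-12|=4 + |16-3|=13). Sum = 30. MAE = 15/2.

15/2


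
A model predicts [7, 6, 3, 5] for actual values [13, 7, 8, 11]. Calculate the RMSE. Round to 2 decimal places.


MSE = 24.5000. RMSE = sqrt(24.5000) = 4.95.

4.95


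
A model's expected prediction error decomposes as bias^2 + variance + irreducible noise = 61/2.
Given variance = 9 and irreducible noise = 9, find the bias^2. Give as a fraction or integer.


Total error = bias^2 + variance + irreducible noise. So bias^2 = 61/2 - 9 - 9 = 25/2.

25/2


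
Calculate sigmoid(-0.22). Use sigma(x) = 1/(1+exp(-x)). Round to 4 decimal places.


sigma(-0.22) = 1/(1+e^(0.22)) = 1/(1+1.246077) = 1/2.246077 = 0.4452.

0.4452


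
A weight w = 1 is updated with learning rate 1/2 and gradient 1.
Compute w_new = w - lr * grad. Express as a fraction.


w_new = 1 - 1/2 * 1 = 1 - 1/2 = 1/2.

1/2


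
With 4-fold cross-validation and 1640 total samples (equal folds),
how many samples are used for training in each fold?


Each validation fold has 1640/4 = 410 samples. Training set = 1640 - 410 = 1230.

1230


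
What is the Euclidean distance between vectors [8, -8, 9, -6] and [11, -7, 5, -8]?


d = sqrt(sum of squared differences). (8-11)^2=9, (-8--7)^2=1, (9-5)^2=16, (-6--8)^2=4. Sum = 30.

sqrt(30)


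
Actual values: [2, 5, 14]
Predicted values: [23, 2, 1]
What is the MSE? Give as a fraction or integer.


MSE = (1/3) * ((2-23)^2=441 + (5-2)^2=9 + (14-1)^2=169). Sum = 619. MSE = 619/3.

619/3


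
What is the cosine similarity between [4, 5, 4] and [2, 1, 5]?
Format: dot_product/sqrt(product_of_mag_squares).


dot = 33. |a|^2 = 57, |b|^2 = 30. cos = 33/sqrt(1710).

33/sqrt(1710)


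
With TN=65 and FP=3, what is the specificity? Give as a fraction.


Specificity = TN / (TN + FP) = 65 / 68 = 65/68.

65/68


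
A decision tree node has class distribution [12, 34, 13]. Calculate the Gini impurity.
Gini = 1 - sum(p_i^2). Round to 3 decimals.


Total = 59. Proportions: 12/59, 34/59, 13/59. sum(p_i^2) = 0.4220. Gini = 1 - 0.4220 = 0.5780, which rounds to 0.578.

0.578


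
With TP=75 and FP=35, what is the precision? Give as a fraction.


Precision = TP / (TP + FP) = 75 / 110 = 15/22.

15/22


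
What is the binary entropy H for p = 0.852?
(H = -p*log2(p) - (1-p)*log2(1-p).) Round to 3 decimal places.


H = -0.852*log2(0.852) - 0.148*log2(0.148) = 0.605.

0.605


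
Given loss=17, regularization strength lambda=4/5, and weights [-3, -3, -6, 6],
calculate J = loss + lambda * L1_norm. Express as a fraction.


L1 norm = sum(|w|) = 18. J = 17 + 4/5 * 18 = 157/5.

157/5


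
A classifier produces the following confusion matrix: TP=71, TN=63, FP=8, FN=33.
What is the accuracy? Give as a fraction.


Accuracy = (TP + TN) / (TP + TN + FP + FN) = (71 + 63) / 175 = 134/175.

134/175


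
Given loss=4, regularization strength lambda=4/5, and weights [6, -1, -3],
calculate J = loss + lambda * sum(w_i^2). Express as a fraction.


L2 sq norm = sum(w^2) = 46. J = 4 + 4/5 * 46 = 204/5.

204/5


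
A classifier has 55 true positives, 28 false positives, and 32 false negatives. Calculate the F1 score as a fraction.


Precision = 55/83 = 55/83. Recall = 55/87 = 55/87. F1 = 2*P*R/(P+R) = 11/17.

11/17


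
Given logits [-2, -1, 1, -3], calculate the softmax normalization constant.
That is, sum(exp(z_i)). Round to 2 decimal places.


Denom = e^-2=0.1353 + e^-1=0.3679 + e^1=2.7183 + e^-3=0.0498. Sum = 3.2713, which rounds to 3.27.

3.27


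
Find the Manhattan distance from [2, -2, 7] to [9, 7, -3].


d = sum of absolute differences: |2-9|=7 + |-2-7|=9 + |7--3|=10 = 26.

26


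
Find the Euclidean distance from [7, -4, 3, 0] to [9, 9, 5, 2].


d = sqrt(sum of squared differences). (7-9)^2=4, (-4-9)^2=169, (3-5)^2=4, (0-2)^2=4. Sum = 181.

sqrt(181)


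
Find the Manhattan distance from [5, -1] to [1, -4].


d = sum of absolute differences: |5-1|=4 + |-1--4|=3 = 7.

7


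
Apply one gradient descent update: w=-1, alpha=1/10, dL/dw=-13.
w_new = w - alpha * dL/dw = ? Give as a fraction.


w_new = -1 - 1/10 * -13 = -1 - -13/10 = 3/10.

3/10


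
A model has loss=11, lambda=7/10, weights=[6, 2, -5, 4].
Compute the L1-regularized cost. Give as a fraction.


L1 norm = sum(|w|) = 17. J = 11 + 7/10 * 17 = 229/10.

229/10


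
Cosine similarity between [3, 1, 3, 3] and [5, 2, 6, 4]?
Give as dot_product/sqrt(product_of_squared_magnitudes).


dot = 47. |a|^2 = 28, |b|^2 = 81. cos = 47/sqrt(2268).

47/sqrt(2268)


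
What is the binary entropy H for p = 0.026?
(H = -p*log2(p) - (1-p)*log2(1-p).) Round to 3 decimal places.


H = -0.026*log2(0.026) - 0.974*log2(0.974) = 0.174.

0.174


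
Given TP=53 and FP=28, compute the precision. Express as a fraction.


Precision = TP / (TP + FP) = 53 / 81 = 53/81.

53/81


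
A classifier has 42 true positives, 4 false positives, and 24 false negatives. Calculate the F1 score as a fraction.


Precision = 42/46 = 21/23. Recall = 42/66 = 7/11. F1 = 2*P*R/(P+R) = 3/4.

3/4


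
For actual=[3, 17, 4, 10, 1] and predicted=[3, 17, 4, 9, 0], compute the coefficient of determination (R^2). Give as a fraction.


Mean(y) = 7. SS_res = 2. SS_tot = 170. R^2 = 1 - 2/(170) = 84/85.

84/85


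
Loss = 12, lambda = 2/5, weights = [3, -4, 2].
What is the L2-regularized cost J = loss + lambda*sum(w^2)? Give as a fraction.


L2 sq norm = sum(w^2) = 29. J = 12 + 2/5 * 29 = 118/5.

118/5


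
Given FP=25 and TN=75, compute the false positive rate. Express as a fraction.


FPR = FP / (FP + TN) = 25 / 100 = 1/4.

1/4


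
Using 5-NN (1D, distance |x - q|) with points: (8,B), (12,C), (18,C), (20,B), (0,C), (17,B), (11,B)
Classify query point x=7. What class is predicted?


Distances: |8-7|=1, |12-7|=5, |18-7|=11, |20-7|=13, |0-7|=7, |17-7|=10, |11-7|=4. 5 nearest: (8,B), (11,B), (12,C), (0,C), (17,B). Counts: {'B': 3, 'C': 2}. Majority class: B.

B


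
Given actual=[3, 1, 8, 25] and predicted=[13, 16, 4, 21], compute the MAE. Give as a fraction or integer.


MAE = (1/4) * (|3-13|=10 + |1-16|=15 + |8-4|=4 + |25-21|=4). Sum = 33. MAE = 33/4.

33/4


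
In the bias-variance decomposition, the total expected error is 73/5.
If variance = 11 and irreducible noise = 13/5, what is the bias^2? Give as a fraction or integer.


Total error = bias^2 + variance + irreducible noise. So bias^2 = 73/5 - 11 - 13/5 = 1.

1


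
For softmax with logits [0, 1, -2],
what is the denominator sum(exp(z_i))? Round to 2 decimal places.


Denom = e^0=1.0000 + e^1=2.7183 + e^-2=0.1353. Sum = 3.8536, which rounds to 3.85.

3.85


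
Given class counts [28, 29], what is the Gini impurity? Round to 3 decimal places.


Total = 57. Proportions: 28/57, 29/57. sum(p_i^2) = 0.5002. Gini = 1 - 0.5002 = 0.4998, which rounds to 0.500.

0.500


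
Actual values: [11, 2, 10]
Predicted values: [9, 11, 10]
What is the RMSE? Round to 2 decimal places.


MSE = 28.3333. RMSE = sqrt(28.3333) = 5.32.

5.32


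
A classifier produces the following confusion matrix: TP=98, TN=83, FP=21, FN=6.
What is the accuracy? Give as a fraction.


Accuracy = (TP + TN) / (TP + TN + FP + FN) = (98 + 83) / 208 = 181/208.

181/208


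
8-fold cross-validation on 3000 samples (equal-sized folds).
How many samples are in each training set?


Each validation fold has 3000/8 = 375 samples. Training set = 3000 - 375 = 2625.

2625


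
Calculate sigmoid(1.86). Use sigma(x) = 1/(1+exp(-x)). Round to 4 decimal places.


sigma(1.86) = 1/(1+e^(-1.86)) = 1/(1+0.155673) = 1/1.155673 = 0.8653.

0.8653


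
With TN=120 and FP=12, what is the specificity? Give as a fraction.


Specificity = TN / (TN + FP) = 120 / 132 = 10/11.

10/11


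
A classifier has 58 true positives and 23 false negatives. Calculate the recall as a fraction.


Recall = TP / (TP + FN) = 58 / 81 = 58/81.

58/81


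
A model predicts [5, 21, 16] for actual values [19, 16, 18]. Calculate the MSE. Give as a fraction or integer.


MSE = (1/3) * ((19-5)^2=196 + (16-21)^2=25 + (18-16)^2=4). Sum = 225. MSE = 75.

75


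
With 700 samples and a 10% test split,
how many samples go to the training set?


Test set = 700 * 10% = 70. Training set = 700 - 70 = 630.

630


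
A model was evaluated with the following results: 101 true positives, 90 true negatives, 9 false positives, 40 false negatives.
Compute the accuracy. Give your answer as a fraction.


Accuracy = (TP + TN) / (TP + TN + FP + FN) = (101 + 90) / 240 = 191/240.

191/240


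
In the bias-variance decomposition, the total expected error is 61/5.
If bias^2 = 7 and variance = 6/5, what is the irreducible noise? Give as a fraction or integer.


Total error = bias^2 + variance + irreducible noise. So irreducible noise = 61/5 - 7 - 6/5 = 4.

4


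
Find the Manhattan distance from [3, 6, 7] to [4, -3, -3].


d = sum of absolute differences: |3-4|=1 + |6--3|=9 + |7--3|=10 = 20.

20


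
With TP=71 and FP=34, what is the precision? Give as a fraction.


Precision = TP / (TP + FP) = 71 / 105 = 71/105.

71/105


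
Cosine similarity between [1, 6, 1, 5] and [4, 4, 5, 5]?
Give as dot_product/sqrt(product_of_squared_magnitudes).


dot = 58. |a|^2 = 63, |b|^2 = 82. cos = 58/sqrt(5166).

58/sqrt(5166)


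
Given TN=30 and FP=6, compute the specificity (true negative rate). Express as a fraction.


Specificity = TN / (TN + FP) = 30 / 36 = 5/6.

5/6


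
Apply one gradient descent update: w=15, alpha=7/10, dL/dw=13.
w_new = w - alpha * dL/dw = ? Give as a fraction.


w_new = 15 - 7/10 * 13 = 15 - 91/10 = 59/10.

59/10


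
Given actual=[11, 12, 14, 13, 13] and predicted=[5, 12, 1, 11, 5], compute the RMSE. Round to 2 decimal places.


MSE = 54.6000. RMSE = sqrt(54.6000) = 7.39.

7.39


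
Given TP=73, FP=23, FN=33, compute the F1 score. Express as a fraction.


Precision = 73/96 = 73/96. Recall = 73/106 = 73/106. F1 = 2*P*R/(P+R) = 73/101.

73/101


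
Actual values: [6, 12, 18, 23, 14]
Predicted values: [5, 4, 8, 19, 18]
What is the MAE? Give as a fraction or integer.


MAE = (1/5) * (|6-5|=1 + |12-4|=8 + |18-8|=10 + |23-19|=4 + |14-18|=4). Sum = 27. MAE = 27/5.

27/5


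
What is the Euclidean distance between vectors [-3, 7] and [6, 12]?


d = sqrt(sum of squared differences). (-3-6)^2=81, (7-12)^2=25. Sum = 106.

sqrt(106)


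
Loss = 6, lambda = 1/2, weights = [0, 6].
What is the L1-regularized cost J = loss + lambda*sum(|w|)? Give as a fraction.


L1 norm = sum(|w|) = 6. J = 6 + 1/2 * 6 = 9.

9


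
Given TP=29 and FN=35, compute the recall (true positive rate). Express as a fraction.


Recall = TP / (TP + FN) = 29 / 64 = 29/64.

29/64


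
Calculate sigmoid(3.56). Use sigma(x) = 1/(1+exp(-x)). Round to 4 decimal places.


sigma(3.56) = 1/(1+e^(-3.56)) = 1/(1+0.028439) = 1/1.028439 = 0.9723.

0.9723


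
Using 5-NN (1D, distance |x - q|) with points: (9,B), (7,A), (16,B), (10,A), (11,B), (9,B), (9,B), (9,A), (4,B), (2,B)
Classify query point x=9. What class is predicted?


Distances: |9-9|=0, |7-9|=2, |16-9|=7, |10-9|=1, |11-9|=2, |9-9|=0, |9-9|=0, |9-9|=0, |4-9|=5, |2-9|=7. 5 nearest: (9,A), (9,B), (9,B), (9,B), (10,A). Counts: {'A': 2, 'B': 3}. Majority class: B.

B


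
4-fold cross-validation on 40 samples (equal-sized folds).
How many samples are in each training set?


Each validation fold has 40/4 = 10 samples. Training set = 40 - 10 = 30.

30


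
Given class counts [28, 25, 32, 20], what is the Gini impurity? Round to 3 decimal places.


Total = 105. Proportions: 28/105, 25/105, 32/105, 20/105. sum(p_i^2) = 0.2570. Gini = 1 - 0.2570 = 0.7430, which rounds to 0.743.

0.743


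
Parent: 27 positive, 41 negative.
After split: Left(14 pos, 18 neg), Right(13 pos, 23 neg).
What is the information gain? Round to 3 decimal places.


H(parent) = 0.9692. H(left) = 0.9887, H(right) = 0.9436. Weighted = (32/68)*0.9887 + (36/68)*0.9436 = 0.9648. IG = 0.9692 - 0.9648 = 0.0044, which rounds to 0.004.

0.004


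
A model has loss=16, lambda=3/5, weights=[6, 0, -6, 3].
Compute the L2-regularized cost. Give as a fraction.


L2 sq norm = sum(w^2) = 81. J = 16 + 3/5 * 81 = 323/5.

323/5


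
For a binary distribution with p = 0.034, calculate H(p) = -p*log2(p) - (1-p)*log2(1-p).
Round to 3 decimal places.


H = -0.034*log2(0.034) - 0.966*log2(0.966) = 0.214.

0.214


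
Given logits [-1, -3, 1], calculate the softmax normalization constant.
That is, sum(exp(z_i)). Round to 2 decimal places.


Denom = e^-1=0.3679 + e^-3=0.0498 + e^1=2.7183. Sum = 3.1360, which rounds to 3.14.

3.14


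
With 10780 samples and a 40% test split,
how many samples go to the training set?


Test set = 10780 * 40% = 4312. Training set = 10780 - 4312 = 6468.

6468


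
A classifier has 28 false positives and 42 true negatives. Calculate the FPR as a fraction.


FPR = FP / (FP + TN) = 28 / 70 = 2/5.

2/5


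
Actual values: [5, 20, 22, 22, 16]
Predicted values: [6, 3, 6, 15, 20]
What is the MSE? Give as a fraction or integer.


MSE = (1/5) * ((5-6)^2=1 + (20-3)^2=289 + (22-6)^2=256 + (22-15)^2=49 + (16-20)^2=16). Sum = 611. MSE = 611/5.

611/5


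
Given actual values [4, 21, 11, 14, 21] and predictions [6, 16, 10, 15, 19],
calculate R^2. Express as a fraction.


Mean(y) = 71/5. SS_res = 35. SS_tot = 1034/5. R^2 = 1 - 35/(1034/5) = 859/1034.

859/1034


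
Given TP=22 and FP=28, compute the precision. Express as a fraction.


Precision = TP / (TP + FP) = 22 / 50 = 11/25.

11/25


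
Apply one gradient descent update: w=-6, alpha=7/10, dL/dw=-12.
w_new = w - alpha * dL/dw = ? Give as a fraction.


w_new = -6 - 7/10 * -12 = -6 - -42/5 = 12/5.

12/5


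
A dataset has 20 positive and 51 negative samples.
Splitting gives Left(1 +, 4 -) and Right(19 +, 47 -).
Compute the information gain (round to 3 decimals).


H(parent) = 0.8577. H(left) = 0.7219, H(right) = 0.8660. Weighted = (5/71)*0.7219 + (66/71)*0.8660 = 0.8559. IG = 0.8577 - 0.8559 = 0.0018, which rounds to 0.002.

0.002


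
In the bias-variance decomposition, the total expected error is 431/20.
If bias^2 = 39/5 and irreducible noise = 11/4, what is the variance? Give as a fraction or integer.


Total error = bias^2 + variance + irreducible noise. So variance = 431/20 - 39/5 - 11/4 = 11.

11


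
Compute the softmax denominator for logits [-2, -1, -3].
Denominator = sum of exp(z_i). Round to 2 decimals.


Denom = e^-2=0.1353 + e^-1=0.3679 + e^-3=0.0498. Sum = 0.5530, which rounds to 0.55.

0.55


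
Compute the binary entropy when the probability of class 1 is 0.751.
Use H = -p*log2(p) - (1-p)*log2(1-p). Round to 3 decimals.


H = -0.751*log2(0.751) - 0.249*log2(0.249) = 0.810.

0.810


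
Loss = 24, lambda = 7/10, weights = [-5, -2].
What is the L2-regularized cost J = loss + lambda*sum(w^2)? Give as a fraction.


L2 sq norm = sum(w^2) = 29. J = 24 + 7/10 * 29 = 443/10.

443/10


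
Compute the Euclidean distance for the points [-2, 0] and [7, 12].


d = sqrt(sum of squared differences). (-2-7)^2=81, (0-12)^2=144. Sum = 225.

15


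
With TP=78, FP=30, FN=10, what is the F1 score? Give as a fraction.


Precision = 78/108 = 13/18. Recall = 78/88 = 39/44. F1 = 2*P*R/(P+R) = 39/49.

39/49


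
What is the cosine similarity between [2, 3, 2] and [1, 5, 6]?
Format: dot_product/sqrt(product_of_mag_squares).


dot = 29. |a|^2 = 17, |b|^2 = 62. cos = 29/sqrt(1054).

29/sqrt(1054)


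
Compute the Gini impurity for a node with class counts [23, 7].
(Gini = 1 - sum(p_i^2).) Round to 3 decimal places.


Total = 30. Proportions: 23/30, 7/30. sum(p_i^2) = 0.6422. Gini = 1 - 0.6422 = 0.3578, which rounds to 0.358.

0.358


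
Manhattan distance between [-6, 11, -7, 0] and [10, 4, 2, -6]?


d = sum of absolute differences: |-6-10|=16 + |11-4|=7 + |-7-2|=9 + |0--6|=6 = 38.

38


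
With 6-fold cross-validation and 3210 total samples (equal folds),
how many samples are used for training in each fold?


Each validation fold has 3210/6 = 535 samples. Training set = 3210 - 535 = 2675.

2675


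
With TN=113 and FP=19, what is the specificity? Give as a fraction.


Specificity = TN / (TN + FP) = 113 / 132 = 113/132.

113/132


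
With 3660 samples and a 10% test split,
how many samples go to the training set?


Test set = 3660 * 10% = 366. Training set = 3660 - 366 = 3294.

3294


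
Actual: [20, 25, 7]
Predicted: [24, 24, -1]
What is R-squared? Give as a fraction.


Mean(y) = 52/3. SS_res = 81. SS_tot = 518/3. R^2 = 1 - 81/(518/3) = 275/518.

275/518


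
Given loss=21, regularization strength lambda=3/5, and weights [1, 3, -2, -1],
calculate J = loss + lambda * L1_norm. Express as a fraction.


L1 norm = sum(|w|) = 7. J = 21 + 3/5 * 7 = 126/5.

126/5


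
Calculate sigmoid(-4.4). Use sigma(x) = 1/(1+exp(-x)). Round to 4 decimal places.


sigma(-4.4) = 1/(1+e^(4.4)) = 1/(1+81.450869) = 1/82.450869 = 0.0121.

0.0121


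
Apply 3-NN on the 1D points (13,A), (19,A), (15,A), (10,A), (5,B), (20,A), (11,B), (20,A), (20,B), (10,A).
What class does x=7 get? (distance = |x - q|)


Distances: |13-7|=6, |19-7|=12, |15-7|=8, |10-7|=3, |5-7|=2, |20-7|=13, |11-7|=4, |20-7|=13, |20-7|=13, |10-7|=3. 3 nearest: (5,B), (10,A), (10,A). Counts: {'B': 1, 'A': 2}. Majority class: A.

A


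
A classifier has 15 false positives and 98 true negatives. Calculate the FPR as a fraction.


FPR = FP / (FP + TN) = 15 / 113 = 15/113.

15/113


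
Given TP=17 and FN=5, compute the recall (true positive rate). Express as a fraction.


Recall = TP / (TP + FN) = 17 / 22 = 17/22.

17/22


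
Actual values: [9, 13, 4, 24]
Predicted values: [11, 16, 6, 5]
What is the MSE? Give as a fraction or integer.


MSE = (1/4) * ((9-11)^2=4 + (13-16)^2=9 + (4-6)^2=4 + (24-5)^2=361). Sum = 378. MSE = 189/2.

189/2


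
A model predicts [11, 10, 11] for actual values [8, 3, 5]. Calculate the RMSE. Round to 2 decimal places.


MSE = 31.3333. RMSE = sqrt(31.3333) = 5.60.

5.60


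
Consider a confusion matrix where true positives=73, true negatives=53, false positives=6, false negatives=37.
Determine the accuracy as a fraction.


Accuracy = (TP + TN) / (TP + TN + FP + FN) = (73 + 53) / 169 = 126/169.

126/169


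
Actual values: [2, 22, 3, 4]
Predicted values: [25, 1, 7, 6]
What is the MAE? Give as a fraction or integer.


MAE = (1/4) * (|2-25|=23 + |22-1|=21 + |3-7|=4 + |4-6|=2). Sum = 50. MAE = 25/2.

25/2


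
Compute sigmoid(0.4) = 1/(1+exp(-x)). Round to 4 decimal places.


sigma(0.4) = 1/(1+e^(-0.4)) = 1/(1+0.670320) = 1/1.670320 = 0.5987.

0.5987


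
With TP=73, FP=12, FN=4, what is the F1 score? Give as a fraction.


Precision = 73/85 = 73/85. Recall = 73/77 = 73/77. F1 = 2*P*R/(P+R) = 73/81.

73/81


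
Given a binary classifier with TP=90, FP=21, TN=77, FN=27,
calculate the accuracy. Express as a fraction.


Accuracy = (TP + TN) / (TP + TN + FP + FN) = (90 + 77) / 215 = 167/215.

167/215


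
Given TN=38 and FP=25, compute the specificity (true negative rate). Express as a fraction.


Specificity = TN / (TN + FP) = 38 / 63 = 38/63.

38/63


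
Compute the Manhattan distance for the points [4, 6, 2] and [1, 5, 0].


d = sum of absolute differences: |4-1|=3 + |6-5|=1 + |2-0|=2 = 6.

6


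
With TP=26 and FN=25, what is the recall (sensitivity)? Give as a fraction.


Recall = TP / (TP + FN) = 26 / 51 = 26/51.

26/51


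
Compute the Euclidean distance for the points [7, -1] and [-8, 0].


d = sqrt(sum of squared differences). (7--8)^2=225, (-1-0)^2=1. Sum = 226.

sqrt(226)


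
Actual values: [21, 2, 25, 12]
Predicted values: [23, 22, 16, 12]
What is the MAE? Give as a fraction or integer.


MAE = (1/4) * (|21-23|=2 + |2-22|=20 + |25-16|=9 + |12-12|=0). Sum = 31. MAE = 31/4.

31/4


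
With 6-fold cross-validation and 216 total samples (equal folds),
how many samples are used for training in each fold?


Each validation fold has 216/6 = 36 samples. Training set = 216 - 36 = 180.

180


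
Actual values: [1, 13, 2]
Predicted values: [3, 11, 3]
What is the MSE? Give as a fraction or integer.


MSE = (1/3) * ((1-3)^2=4 + (13-11)^2=4 + (2-3)^2=1). Sum = 9. MSE = 3.

3


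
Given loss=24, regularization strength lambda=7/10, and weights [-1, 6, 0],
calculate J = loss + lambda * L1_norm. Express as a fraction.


L1 norm = sum(|w|) = 7. J = 24 + 7/10 * 7 = 289/10.

289/10


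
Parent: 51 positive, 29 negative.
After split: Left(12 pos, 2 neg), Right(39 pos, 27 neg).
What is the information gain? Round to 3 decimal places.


H(parent) = 0.9447. H(left) = 0.5917, H(right) = 0.9760. Weighted = (14/80)*0.5917 + (66/80)*0.9760 = 0.9087. IG = 0.9447 - 0.9087 = 0.0360, which rounds to 0.036.

0.036


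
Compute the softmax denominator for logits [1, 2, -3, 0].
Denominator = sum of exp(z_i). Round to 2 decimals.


Denom = e^1=2.7183 + e^2=7.3891 + e^-3=0.0498 + e^0=1.0000. Sum = 11.1572, which rounds to 11.16.

11.16


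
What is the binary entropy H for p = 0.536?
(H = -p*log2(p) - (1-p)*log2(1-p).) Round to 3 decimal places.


H = -0.536*log2(0.536) - 0.464*log2(0.464) = 0.996.

0.996


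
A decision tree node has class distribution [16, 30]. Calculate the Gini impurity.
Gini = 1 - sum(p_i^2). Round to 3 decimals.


Total = 46. Proportions: 16/46, 30/46. sum(p_i^2) = 0.5463. Gini = 1 - 0.5463 = 0.4537, which rounds to 0.454.

0.454


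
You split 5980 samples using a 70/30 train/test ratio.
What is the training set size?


Test set = 5980 * 30% = 1794. Training set = 5980 - 1794 = 4186.

4186


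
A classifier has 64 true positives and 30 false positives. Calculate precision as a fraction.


Precision = TP / (TP + FP) = 64 / 94 = 32/47.

32/47


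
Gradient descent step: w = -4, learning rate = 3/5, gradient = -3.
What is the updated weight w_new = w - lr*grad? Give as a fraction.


w_new = -4 - 3/5 * -3 = -4 - -9/5 = -11/5.

-11/5


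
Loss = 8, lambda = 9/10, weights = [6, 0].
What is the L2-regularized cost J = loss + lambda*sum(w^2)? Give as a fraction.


L2 sq norm = sum(w^2) = 36. J = 8 + 9/10 * 36 = 202/5.

202/5


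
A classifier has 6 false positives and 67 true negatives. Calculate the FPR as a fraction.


FPR = FP / (FP + TN) = 6 / 73 = 6/73.

6/73


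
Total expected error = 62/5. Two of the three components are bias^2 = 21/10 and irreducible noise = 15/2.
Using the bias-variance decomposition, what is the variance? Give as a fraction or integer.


Total error = bias^2 + variance + irreducible noise. So variance = 62/5 - 21/10 - 15/2 = 14/5.

14/5


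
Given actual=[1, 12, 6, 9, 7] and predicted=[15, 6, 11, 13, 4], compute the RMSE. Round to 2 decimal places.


MSE = 56.4000. RMSE = sqrt(56.4000) = 7.51.

7.51


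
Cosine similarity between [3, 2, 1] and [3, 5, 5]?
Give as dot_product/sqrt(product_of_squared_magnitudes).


dot = 24. |a|^2 = 14, |b|^2 = 59. cos = 24/sqrt(826).

24/sqrt(826)


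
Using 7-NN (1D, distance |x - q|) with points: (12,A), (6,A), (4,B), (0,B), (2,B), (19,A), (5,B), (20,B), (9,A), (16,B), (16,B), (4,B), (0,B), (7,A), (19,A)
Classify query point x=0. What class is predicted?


Distances: |12-0|=12, |6-0|=6, |4-0|=4, |0-0|=0, |2-0|=2, |19-0|=19, |5-0|=5, |20-0|=20, |9-0|=9, |16-0|=16, |16-0|=16, |4-0|=4, |0-0|=0, |7-0|=7, |19-0|=19. 7 nearest: (0,B), (0,B), (2,B), (4,B), (4,B), (5,B), (6,A). Counts: {'B': 6, 'A': 1}. Majority class: B.

B


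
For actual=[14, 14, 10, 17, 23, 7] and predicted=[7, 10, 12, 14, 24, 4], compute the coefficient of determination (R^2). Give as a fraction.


Mean(y) = 85/6. SS_res = 88. SS_tot = 929/6. R^2 = 1 - 88/(929/6) = 401/929.

401/929


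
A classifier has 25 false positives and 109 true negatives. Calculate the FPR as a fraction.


FPR = FP / (FP + TN) = 25 / 134 = 25/134.

25/134


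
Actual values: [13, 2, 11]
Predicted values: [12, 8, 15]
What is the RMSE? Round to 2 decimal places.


MSE = 17.6667. RMSE = sqrt(17.6667) = 4.20.

4.20


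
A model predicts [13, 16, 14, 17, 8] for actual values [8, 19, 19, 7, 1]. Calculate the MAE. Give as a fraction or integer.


MAE = (1/5) * (|8-13|=5 + |19-16|=3 + |19-14|=5 + |7-17|=10 + |1-8|=7). Sum = 30. MAE = 6.

6


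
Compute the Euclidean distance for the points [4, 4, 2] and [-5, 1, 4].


d = sqrt(sum of squared differences). (4--5)^2=81, (4-1)^2=9, (2-4)^2=4. Sum = 94.

sqrt(94)


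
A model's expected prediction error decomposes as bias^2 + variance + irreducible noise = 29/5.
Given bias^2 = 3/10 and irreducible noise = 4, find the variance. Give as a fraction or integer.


Total error = bias^2 + variance + irreducible noise. So variance = 29/5 - 3/10 - 4 = 3/2.

3/2


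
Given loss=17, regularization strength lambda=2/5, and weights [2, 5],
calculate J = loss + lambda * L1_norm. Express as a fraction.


L1 norm = sum(|w|) = 7. J = 17 + 2/5 * 7 = 99/5.

99/5


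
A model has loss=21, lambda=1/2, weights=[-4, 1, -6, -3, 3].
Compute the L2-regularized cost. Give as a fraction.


L2 sq norm = sum(w^2) = 71. J = 21 + 1/2 * 71 = 113/2.

113/2


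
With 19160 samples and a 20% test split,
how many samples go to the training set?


Test set = 19160 * 20% = 3832. Training set = 19160 - 3832 = 15328.

15328


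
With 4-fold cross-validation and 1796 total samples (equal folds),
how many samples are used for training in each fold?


Each validation fold has 1796/4 = 449 samples. Training set = 1796 - 449 = 1347.

1347


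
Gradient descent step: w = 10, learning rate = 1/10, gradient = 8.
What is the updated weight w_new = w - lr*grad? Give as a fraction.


w_new = 10 - 1/10 * 8 = 10 - 4/5 = 46/5.

46/5


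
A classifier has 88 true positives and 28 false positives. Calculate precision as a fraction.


Precision = TP / (TP + FP) = 88 / 116 = 22/29.

22/29


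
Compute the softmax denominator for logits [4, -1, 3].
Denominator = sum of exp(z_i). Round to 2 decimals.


Denom = e^4=54.5982 + e^-1=0.3679 + e^3=20.0855. Sum = 75.0516, which rounds to 75.05.

75.05


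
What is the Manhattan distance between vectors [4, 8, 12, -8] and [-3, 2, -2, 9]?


d = sum of absolute differences: |4--3|=7 + |8-2|=6 + |12--2|=14 + |-8-9|=17 = 44.

44


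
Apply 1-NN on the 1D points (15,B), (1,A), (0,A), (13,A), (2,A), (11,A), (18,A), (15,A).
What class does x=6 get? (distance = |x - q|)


Distances: |15-6|=9, |1-6|=5, |0-6|=6, |13-6|=7, |2-6|=4, |11-6|=5, |18-6|=12, |15-6|=9. 1 nearest: (2,A). Counts: {'A': 1}. Majority class: A.

A


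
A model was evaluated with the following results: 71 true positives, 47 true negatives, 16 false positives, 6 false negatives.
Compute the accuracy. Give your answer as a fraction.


Accuracy = (TP + TN) / (TP + TN + FP + FN) = (71 + 47) / 140 = 59/70.

59/70


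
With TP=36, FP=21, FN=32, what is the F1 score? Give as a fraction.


Precision = 36/57 = 12/19. Recall = 36/68 = 9/17. F1 = 2*P*R/(P+R) = 72/125.

72/125


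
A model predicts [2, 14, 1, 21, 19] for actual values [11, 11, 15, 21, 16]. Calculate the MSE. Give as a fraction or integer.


MSE = (1/5) * ((11-2)^2=81 + (11-14)^2=9 + (15-1)^2=196 + (21-21)^2=0 + (16-19)^2=9). Sum = 295. MSE = 59.

59


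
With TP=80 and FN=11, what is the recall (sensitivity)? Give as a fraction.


Recall = TP / (TP + FN) = 80 / 91 = 80/91.

80/91


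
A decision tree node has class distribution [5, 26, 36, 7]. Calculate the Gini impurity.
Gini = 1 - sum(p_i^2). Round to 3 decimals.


Total = 74. Proportions: 5/74, 26/74, 36/74, 7/74. sum(p_i^2) = 0.3736. Gini = 1 - 0.3736 = 0.6264, which rounds to 0.626.

0.626


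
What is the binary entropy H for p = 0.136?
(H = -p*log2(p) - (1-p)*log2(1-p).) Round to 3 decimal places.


H = -0.136*log2(0.136) - 0.864*log2(0.864) = 0.574.

0.574


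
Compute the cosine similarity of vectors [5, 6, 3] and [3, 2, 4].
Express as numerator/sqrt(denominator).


dot = 39. |a|^2 = 70, |b|^2 = 29. cos = 39/sqrt(2030).

39/sqrt(2030)


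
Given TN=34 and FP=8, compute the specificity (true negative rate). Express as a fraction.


Specificity = TN / (TN + FP) = 34 / 42 = 17/21.

17/21


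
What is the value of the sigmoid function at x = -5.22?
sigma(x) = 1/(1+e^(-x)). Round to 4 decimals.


sigma(-5.22) = 1/(1+e^(5.22)) = 1/(1+184.934184) = 1/185.934184 = 0.0054.

0.0054


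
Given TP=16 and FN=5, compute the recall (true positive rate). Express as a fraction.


Recall = TP / (TP + FN) = 16 / 21 = 16/21.

16/21
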